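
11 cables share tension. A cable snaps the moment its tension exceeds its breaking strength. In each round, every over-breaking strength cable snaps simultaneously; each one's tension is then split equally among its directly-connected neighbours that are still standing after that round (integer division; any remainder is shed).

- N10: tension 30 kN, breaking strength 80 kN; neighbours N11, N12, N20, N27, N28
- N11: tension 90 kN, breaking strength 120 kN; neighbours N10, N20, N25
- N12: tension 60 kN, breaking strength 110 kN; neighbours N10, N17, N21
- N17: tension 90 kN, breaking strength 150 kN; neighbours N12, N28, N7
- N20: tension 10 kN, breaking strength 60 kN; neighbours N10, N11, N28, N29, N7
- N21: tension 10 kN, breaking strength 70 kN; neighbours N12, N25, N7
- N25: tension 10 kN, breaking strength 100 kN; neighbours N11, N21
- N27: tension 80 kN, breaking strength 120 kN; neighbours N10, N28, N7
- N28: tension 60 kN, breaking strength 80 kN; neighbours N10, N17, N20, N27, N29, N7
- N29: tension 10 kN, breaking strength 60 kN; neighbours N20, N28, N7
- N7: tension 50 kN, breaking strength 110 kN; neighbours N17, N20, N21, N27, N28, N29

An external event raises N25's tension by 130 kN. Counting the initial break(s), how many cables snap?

11

Round 1 — N25 at 140 > 100. N25 snaps.
  N25 sheds 140 kN to N11, N21: 70 each.
    N11: 90+70 = 160 > 120
    N21: 10+70 = 80 > 70
Round 2 — N11, N21 snap.
  N11 sheds 160 kN to N10, N20: 80 each.
    N10: 30+80 = 110 > 80
    N20: 10+80 = 90 > 60
  N21 sheds 80 kN to N12, N7: 40 each.
    N12: 60+40 = 100 ≤ 110
    N7: 50+40 = 90 ≤ 110
Round 3 — N10, N20 snap.
  N10 sheds 110 kN to N12, N27, N28: 36 each (2 lost).
    N12: 100+36 = 136 > 110
    N27: 80+36 = 116 ≤ 120
    N28: 60+36 = 96 > 80
  N20 sheds 90 kN to N28, N29, N7: 30 each.
    N28: 96+30 = 126 > 80
    N29: 10+30 = 40 ≤ 60
    N7: 90+30 = 120 > 110
Round 4 — N12, N28, N7 snap.
  N12 sheds 136 kN to N17: 136 each.
    N17: 90+136 = 226 > 150
  N28 sheds 126 kN to N17, N27, N29: 42 each.
    N17: 226+42 = 268 > 150
    N27: 116+42 = 158 > 120
    N29: 40+42 = 82 > 60
  N7 sheds 120 kN to N17, N27, N29: 40 each.
    N17: 268+40 = 308 > 150
    N27: 158+40 = 198 > 120
    N29: 82+40 = 122 > 60
Round 5 — N17, N27, N29 snap.
  N17 sheds 308 kN: no online neighbours, lost.
  N27 sheds 198 kN: no online neighbours, lost.
  N29 sheds 122 kN: no online neighbours, lost.
No further breaks.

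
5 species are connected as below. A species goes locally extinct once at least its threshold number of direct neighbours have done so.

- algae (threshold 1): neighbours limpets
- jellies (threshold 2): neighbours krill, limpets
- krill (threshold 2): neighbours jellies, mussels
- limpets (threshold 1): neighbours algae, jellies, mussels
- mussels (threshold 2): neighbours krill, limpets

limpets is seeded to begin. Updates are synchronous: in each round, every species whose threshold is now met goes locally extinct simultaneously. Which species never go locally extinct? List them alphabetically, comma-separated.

Round 1 — limpets goes locally extinct (initial).
Round 2 — checking thresholds:
  algae: 1 of 1 neighbours ≥ 1, goes locally extinct.
  jellies: 1 of 2 neighbours < 2, below threshold.
  mussels: 1 of 2 neighbours < 2, below threshold.
Round 3 — no new extinctions; cascade stops.

jellies, krill, mussels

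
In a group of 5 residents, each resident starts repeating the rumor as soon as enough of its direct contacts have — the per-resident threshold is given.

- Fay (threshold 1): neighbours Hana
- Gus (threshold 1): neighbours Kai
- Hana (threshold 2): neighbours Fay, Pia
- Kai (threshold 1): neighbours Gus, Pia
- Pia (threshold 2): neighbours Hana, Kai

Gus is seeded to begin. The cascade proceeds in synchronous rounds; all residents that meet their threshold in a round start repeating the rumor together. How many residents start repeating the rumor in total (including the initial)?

Round 1 — Gus starts repeating the rumor (initial).
Round 2 — checking thresholds:
  Kai: 1 of 2 neighbours ≥ 1, starts repeating the rumor.
Round 3 — no new spreads; cascade stops.

2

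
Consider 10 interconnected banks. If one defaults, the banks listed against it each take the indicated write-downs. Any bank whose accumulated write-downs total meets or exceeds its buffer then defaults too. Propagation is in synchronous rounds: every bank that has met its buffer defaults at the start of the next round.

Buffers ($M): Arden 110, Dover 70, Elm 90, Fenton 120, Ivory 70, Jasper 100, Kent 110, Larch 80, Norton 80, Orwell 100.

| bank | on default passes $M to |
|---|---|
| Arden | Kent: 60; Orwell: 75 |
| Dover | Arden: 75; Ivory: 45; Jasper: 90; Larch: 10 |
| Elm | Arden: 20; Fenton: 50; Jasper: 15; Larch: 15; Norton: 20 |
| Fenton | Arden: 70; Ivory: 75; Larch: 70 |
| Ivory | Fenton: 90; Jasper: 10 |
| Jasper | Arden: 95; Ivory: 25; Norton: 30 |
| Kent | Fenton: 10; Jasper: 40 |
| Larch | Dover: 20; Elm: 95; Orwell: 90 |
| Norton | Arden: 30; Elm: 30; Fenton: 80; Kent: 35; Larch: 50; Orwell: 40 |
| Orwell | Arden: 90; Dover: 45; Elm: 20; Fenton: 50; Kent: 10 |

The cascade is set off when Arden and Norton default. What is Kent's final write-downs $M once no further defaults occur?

105

Round 1 — Arden, Norton default (initial).
  Elm: +30 → 30 < 90
  Fenton: +80 → 80 < 120
  Kent: +60+35 → 95 < 110
  Larch: +50 → 50 < 80
  Orwell: +75+40 → 115 ≥ 100
Round 2 — Orwell defaults.
  Dover: +45 → 45 < 70
  Elm: +20 → 50 < 90
  Fenton: +50 → 130 ≥ 120
  Kent: +10 → 105 < 110
Round 3 — Fenton defaults.
  Ivory: +75 → 75 ≥ 70
  Larch: +70 → 120 ≥ 80
Round 4 — Ivory, Larch default.
  Dover: +20 → 65 < 70
  Elm: +95 → 145 ≥ 90
  Jasper: +10 → 10 < 100
Round 5 — Elm defaults.
  Jasper: +15 → 25 < 100
No further defaults.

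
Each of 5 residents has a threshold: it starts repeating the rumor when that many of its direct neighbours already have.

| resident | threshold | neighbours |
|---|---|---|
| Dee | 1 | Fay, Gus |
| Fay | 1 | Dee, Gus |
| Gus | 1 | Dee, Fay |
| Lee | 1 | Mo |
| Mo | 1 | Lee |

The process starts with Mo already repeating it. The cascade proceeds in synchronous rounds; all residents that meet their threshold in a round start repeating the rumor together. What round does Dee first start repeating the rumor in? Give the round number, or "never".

Round 1 — Mo starts repeating the rumor (initial).
Round 2 — checking thresholds:
  Lee: 1 of 1 neighbours ≥ 1, starts repeating the rumor.
Round 3 — no new spreads; cascade stops.

never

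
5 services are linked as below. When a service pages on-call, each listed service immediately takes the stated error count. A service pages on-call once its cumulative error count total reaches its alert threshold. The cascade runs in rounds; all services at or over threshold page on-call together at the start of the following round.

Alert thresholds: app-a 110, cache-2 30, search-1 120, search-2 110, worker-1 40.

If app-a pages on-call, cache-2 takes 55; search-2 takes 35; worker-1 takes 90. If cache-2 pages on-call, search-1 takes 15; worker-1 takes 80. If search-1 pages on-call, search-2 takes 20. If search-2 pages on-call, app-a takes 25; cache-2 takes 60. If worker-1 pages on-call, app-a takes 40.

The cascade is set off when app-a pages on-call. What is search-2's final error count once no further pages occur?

Round 1 — app-a pages on-call (initial).
  cache-2: +55 → 55 ≥ 30
  search-2: +35 → 35 < 110
  worker-1: +90 → 90 ≥ 40
Round 2 — cache-2, worker-1 page on-call.
  search-1: +15 → 15 < 120
No further pages.

35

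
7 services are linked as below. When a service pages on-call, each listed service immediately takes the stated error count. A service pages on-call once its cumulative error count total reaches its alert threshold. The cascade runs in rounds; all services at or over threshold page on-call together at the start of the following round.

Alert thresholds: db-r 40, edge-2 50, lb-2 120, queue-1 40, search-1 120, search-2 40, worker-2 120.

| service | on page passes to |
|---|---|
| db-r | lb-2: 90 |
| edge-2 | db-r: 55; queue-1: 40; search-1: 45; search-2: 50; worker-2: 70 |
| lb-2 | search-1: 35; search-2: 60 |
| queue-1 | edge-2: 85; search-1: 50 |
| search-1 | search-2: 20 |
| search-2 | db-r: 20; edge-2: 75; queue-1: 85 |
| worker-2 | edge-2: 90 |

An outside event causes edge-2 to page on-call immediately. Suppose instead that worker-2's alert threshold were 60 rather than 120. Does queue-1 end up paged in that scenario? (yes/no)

yes

With worker-2's alert threshold at 60:
Round 1 — edge-2 pages on-call (initial).
  db-r: +55 → 55 ≥ 40
  queue-1: +40 → 40 ≥ 40
  search-1: +45 → 45 < 120
  search-2: +50 → 50 ≥ 40
  worker-2: +70 → 70 ≥ 60
Round 2 — db-r, queue-1, search-2, worker-2 page on-call.
  lb-2: +90 → 90 < 120
  search-1: +50 → 95 < 120
No further pages.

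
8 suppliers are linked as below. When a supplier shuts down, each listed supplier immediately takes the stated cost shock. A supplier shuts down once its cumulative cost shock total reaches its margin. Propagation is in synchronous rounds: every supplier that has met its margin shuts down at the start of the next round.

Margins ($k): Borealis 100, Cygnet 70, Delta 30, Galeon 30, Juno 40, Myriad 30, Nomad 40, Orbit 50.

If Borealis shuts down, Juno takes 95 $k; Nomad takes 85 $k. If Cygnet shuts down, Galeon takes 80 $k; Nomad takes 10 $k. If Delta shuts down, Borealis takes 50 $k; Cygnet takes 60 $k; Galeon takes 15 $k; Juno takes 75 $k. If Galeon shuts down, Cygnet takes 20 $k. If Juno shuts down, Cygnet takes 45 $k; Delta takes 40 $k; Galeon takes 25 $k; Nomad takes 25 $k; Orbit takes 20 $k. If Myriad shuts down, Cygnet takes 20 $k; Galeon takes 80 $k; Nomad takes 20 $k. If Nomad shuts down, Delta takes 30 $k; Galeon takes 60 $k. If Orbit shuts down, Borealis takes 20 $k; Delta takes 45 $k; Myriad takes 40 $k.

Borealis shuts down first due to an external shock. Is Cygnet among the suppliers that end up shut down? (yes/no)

Round 1 — Borealis shuts down (initial).
  Juno: +95 → 95 ≥ 40
  Nomad: +85 → 85 ≥ 40
Round 2 — Juno, Nomad shut down.
  Cygnet: +45 → 45 < 70
  Delta: +40+30 → 70 ≥ 30
  Galeon: +25+60 → 85 ≥ 30
  Orbit: +20 → 20 < 50
Round 3 — Delta, Galeon shut down.
  Cygnet: +60+20 → 125 ≥ 70
Round 4 — Cygnet shuts down.
No further shutdowns.

yes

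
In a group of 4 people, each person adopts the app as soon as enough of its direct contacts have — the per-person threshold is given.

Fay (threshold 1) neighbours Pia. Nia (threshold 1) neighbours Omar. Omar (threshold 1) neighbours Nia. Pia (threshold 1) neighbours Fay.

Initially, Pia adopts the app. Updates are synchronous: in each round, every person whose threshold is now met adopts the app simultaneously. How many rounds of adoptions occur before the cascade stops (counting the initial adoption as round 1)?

Round 1 — Pia adopts the app (initial).
Round 2 — checking thresholds:
  Fay: 1 of 1 neighbours ≥ 1, adopts the app.
Round 3 — no new adoptions; cascade stops.

2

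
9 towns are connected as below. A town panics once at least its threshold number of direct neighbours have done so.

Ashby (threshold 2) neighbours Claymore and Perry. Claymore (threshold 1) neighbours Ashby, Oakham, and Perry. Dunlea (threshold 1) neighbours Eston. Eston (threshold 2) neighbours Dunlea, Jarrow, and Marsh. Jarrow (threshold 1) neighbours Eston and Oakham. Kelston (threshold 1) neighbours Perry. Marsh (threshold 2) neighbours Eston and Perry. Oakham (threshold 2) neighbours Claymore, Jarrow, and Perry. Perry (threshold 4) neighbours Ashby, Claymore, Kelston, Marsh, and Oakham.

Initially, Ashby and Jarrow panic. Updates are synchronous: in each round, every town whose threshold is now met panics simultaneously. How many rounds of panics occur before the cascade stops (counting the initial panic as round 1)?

3

Round 1 — Ashby, Jarrow panic (initial).
Round 2 — checking thresholds:
  Claymore: 1 of 3 neighbours ≥ 1, panics.
  Eston: 1 of 3 neighbours < 2, not yet.
  Oakham: 1 of 3 neighbours < 2, not yet.
  Perry: 1 of 5 neighbours < 4, not yet.
Round 3 — checking thresholds:
  Eston: 1 of 3 neighbours < 2, not yet.
  Oakham: 2 of 3 neighbours ≥ 2, panics.
  Perry: 2 of 5 neighbours < 4, not yet.
Round 4 — no new panics; cascade stops.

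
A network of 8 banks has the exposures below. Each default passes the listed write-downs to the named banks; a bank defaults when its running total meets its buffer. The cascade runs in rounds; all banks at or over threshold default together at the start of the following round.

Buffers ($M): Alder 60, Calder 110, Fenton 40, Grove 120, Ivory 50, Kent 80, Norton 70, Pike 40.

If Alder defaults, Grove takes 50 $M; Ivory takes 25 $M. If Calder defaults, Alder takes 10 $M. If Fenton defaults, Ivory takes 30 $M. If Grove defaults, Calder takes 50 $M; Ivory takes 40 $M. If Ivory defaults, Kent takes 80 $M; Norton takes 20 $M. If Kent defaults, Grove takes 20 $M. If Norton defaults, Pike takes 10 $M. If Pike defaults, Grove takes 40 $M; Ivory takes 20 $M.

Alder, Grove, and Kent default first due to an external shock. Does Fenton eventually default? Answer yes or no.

Round 1 — Alder, Grove, Kent default (initial).
  Calder: +50 → 50 < 110
  Ivory: +25+40 → 65 ≥ 50
Round 2 — Ivory defaults.
  Norton: +20 → 20 < 70
No further defaults.

no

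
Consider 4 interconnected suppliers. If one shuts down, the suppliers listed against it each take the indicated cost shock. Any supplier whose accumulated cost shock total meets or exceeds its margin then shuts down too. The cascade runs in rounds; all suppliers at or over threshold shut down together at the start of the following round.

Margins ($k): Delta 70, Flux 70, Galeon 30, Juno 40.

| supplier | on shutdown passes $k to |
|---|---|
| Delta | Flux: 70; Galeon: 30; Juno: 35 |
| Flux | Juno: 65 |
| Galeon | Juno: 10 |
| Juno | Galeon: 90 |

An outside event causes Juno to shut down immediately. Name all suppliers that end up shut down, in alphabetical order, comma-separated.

Round 1 — Juno shuts down (initial).
  Galeon: +90 → 90 ≥ 30
Round 2 — Galeon shuts down.
No further shutdowns.

Galeon, Juno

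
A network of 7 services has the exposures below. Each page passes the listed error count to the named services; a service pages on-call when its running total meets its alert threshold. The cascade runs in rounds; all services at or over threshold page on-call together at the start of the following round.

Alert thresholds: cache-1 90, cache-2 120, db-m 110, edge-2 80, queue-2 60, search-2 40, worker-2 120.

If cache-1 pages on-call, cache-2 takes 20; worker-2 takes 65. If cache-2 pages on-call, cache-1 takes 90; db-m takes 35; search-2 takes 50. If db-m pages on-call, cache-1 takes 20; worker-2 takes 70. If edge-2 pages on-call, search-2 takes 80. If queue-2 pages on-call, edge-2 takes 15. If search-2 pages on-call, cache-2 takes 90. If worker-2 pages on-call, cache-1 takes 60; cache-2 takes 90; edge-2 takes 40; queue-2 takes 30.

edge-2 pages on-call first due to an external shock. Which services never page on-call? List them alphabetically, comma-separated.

cache-1, cache-2, db-m, queue-2, worker-2

Round 1 — edge-2 pages on-call (initial).
  search-2: +80 → 80 ≥ 40
Round 2 — search-2 pages on-call.
  cache-2: +90 → 90 < 120
No further pages.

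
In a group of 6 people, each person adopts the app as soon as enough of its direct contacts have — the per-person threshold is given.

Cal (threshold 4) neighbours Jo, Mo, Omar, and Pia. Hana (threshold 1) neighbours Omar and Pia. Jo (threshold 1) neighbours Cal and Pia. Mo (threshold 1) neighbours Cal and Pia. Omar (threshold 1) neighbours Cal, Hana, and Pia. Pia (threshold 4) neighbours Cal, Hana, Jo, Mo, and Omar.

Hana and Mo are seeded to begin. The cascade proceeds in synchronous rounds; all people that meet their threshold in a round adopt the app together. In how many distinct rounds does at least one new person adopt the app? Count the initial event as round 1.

Round 1 — Hana, Mo adopt the app (initial).
Round 2 — checking thresholds:
  Cal: 1 of 4 neighbours < 4, not yet.
  Omar: 1 of 3 neighbours ≥ 1, adopts the app.
  Pia: 2 of 5 neighbours < 4, not yet.
Round 3 — no new adoptions; cascade stops.

2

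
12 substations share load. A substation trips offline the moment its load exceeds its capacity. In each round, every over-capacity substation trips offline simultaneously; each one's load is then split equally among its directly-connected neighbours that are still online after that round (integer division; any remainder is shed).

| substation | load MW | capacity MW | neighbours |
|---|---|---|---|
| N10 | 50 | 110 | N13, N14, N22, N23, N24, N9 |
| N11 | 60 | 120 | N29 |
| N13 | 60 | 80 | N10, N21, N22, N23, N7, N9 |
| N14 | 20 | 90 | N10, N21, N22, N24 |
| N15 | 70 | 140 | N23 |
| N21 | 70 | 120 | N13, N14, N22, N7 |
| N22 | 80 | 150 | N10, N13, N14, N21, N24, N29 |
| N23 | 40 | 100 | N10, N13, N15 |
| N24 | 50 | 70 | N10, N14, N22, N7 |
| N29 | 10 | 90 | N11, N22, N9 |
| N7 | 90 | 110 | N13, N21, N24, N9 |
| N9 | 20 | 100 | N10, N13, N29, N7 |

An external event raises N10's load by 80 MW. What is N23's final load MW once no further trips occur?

77

Round 1 — N10 at 130 > 110. N10 trips offline.
  N10 sheds 130 MW to N13, N14, N22, N23, N24, N9: 21 each (4 lost).
    N13: 60+21 = 81 > 80
    N14: 20+21 = 41 ≤ 90
    N22: 80+21 = 101 ≤ 150
    N23: 40+21 = 61 ≤ 100
    N24: 50+21 = 71 > 70
    N9: 20+21 = 41 ≤ 100
Round 2 — N13, N24 trip offline.
  N13 sheds 81 MW to N21, N22, N23, N7, N9: 16 each (1 lost).
    N21: 70+16 = 86 ≤ 120
    N22: 101+16 = 117 ≤ 150
    N23: 61+16 = 77 ≤ 100
    N7: 90+16 = 106 ≤ 110
    N9: 41+16 = 57 ≤ 100
  N24 sheds 71 MW to N14, N22, N7: 23 each (2 lost).
    N14: 41+23 = 64 ≤ 90
    N22: 117+23 = 140 ≤ 150
    N7: 106+23 = 129 > 110
Round 3 — N7 trips offline.
  N7 sheds 129 MW to N21, N9: 64 each (1 lost).
    N21: 86+64 = 150 > 120
    N9: 57+64 = 121 > 100
Round 4 — N21, N9 trip offline.
  N21 sheds 150 MW to N14, N22: 75 each.
    N14: 64+75 = 139 > 90
    N22: 140+75 = 215 > 150
  N9 sheds 121 MW to N29: 121 each.
    N29: 10+121 = 131 > 90
Round 5 — N14, N22, N29 trip offline.
  N14 sheds 139 MW: no online neighbours, lost.
  N22 sheds 215 MW: no online neighbours, lost.
  N29 sheds 131 MW to N11: 131 each.
    N11: 60+131 = 191 > 120
Round 6 — N11 trips offline.
  N11 sheds 191 MW: no online neighbours, lost.
No further trips.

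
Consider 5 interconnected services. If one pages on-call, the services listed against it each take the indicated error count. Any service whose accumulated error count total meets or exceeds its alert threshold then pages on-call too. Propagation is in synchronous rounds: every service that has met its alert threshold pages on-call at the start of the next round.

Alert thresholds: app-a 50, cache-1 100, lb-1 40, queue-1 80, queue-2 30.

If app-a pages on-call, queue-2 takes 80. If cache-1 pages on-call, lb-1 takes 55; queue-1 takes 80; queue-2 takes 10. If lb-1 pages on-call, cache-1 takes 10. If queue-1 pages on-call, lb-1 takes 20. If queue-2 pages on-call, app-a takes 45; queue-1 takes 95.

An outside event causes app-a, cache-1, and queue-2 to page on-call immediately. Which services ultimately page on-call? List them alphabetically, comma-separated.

Round 1 — app-a, cache-1, queue-2 page on-call (initial).
  lb-1: +55 → 55 ≥ 40
  queue-1: +80+95 → 175 ≥ 80
Round 2 — lb-1, queue-1 page on-call.
No further pages.

app-a, cache-1, lb-1, queue-1, queue-2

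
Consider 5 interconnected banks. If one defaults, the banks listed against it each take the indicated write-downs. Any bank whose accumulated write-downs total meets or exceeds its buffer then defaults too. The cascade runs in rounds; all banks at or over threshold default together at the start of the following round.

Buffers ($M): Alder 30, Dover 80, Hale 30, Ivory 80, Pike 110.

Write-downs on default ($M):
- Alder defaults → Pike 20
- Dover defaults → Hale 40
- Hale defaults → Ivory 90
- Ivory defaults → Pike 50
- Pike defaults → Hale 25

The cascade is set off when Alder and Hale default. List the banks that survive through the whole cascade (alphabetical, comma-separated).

Round 1 — Alder, Hale default (initial).
  Ivory: +90 → 90 ≥ 80
  Pike: +20 → 20 < 110
Round 2 — Ivory defaults.
  Pike: +50 → 70 < 110
No further defaults.

Dover, Pike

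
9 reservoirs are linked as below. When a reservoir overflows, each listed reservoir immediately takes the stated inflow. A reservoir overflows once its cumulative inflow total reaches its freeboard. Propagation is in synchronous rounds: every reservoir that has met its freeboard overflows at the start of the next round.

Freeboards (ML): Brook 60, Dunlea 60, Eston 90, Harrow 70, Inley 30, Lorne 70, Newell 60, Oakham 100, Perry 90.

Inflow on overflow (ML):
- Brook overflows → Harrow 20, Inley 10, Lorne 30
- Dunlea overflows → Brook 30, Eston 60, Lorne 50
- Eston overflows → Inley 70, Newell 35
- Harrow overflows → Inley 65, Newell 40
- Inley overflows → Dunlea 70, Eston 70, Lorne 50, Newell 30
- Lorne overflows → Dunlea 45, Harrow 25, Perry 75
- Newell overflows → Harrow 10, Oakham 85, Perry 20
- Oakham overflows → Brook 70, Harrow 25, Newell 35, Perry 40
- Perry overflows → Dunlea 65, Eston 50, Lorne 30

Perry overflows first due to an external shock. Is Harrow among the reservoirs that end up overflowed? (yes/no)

no

Round 1 — Perry overflows (initial).
  Dunlea: +65 → 65 ≥ 60
  Eston: +50 → 50 < 90
  Lorne: +30 → 30 < 70
Round 2 — Dunlea overflows.
  Brook: +30 → 30 < 60
  Eston: +60 → 110 ≥ 90
  Lorne: +50 → 80 ≥ 70
Round 3 — Eston, Lorne overflow.
  Harrow: +25 → 25 < 70
  Inley: +70 → 70 ≥ 30
  Newell: +35 → 35 < 60
Round 4 — Inley overflows.
  Newell: +30 → 65 ≥ 60
Round 5 — Newell overflows.
  Harrow: +10 → 35 < 70
  Oakham: +85 → 85 < 100
No further overflows.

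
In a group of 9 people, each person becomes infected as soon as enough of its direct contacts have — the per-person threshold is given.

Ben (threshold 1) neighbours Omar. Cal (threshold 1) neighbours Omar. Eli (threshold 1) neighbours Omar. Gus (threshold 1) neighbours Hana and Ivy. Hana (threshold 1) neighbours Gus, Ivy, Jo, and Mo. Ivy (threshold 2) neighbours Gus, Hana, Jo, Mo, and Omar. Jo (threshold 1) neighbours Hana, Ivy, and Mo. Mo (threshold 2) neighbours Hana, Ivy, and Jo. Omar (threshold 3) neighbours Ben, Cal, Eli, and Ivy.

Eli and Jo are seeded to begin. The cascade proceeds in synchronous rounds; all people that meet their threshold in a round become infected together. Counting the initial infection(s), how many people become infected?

6

Round 1 — Eli, Jo become infected (initial).
Round 2 — checking thresholds:
  Hana: 1 of 4 neighbours ≥ 1, becomes infected.
  Ivy: 1 of 5 neighbours < 2, holds.
  Mo: 1 of 3 neighbours < 2, holds.
  Omar: 1 of 4 neighbours < 3, holds.
Round 3 — checking thresholds:
  Gus: 1 of 2 neighbours ≥ 1, becomes infected.
  Ivy: 2 of 5 neighbours ≥ 2, becomes infected.
  Mo: 2 of 3 neighbours ≥ 2, becomes infected.
  Omar: 1 of 4 neighbours < 3, holds.
Round 4 — no new infections; cascade stops.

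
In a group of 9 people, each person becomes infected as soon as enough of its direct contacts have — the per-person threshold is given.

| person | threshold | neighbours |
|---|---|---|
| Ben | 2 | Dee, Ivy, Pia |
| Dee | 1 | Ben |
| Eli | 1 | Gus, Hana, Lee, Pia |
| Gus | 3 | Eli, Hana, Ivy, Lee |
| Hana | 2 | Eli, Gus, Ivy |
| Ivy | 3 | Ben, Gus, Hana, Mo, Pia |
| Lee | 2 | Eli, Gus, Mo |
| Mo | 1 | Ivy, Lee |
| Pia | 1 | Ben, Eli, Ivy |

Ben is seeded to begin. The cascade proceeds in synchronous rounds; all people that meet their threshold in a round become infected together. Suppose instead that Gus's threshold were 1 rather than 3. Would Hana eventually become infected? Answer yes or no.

yes

With Gus's threshold at 1:
Round 1 — Ben becomes infected (initial).
Round 2 — checking thresholds:
  Dee: 1 of 1 neighbours ≥ 1, becomes infected.
  Ivy: 1 of 5 neighbours < 3, holds.
  Pia: 1 of 3 neighbours ≥ 1, becomes infected.
Round 3 — checking thresholds:
  Eli: 1 of 4 neighbours ≥ 1, becomes infected.
  Ivy: 2 of 5 neighbours < 3, holds.
Round 4 — checking thresholds:
  Gus: 1 of 4 neighbours ≥ 1, becomes infected.
  Hana: 1 of 3 neighbours < 2, holds.
  Ivy: 2 of 5 neighbours < 3, holds.
  Lee: 1 of 3 neighbours < 2, holds.
Round 5 — checking thresholds:
  Hana: 2 of 3 neighbours ≥ 2, becomes infected.
  Ivy: 3 of 5 neighbours ≥ 3, becomes infected.
  Lee: 2 of 3 neighbours ≥ 2, becomes infected.
Round 6 — checking thresholds:
  Mo: 2 of 2 neighbours ≥ 1, becomes infected.
Round 7 — no new infections; cascade stops.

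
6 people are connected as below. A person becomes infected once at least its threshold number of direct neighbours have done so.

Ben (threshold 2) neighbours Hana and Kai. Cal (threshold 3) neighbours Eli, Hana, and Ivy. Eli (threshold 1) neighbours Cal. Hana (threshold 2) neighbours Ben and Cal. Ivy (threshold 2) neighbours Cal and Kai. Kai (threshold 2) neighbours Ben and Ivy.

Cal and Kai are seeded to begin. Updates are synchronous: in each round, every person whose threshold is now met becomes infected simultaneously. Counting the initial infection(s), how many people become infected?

4

Round 1 — Cal, Kai become infected (initial).
Round 2 — checking thresholds:
  Ben: 1 of 2 neighbours < 2, below threshold.
  Eli: 1 of 1 neighbours ≥ 1, becomes infected.
  Hana: 1 of 2 neighbours < 2, below threshold.
  Ivy: 2 of 2 neighbours ≥ 2, becomes infected.
Round 3 — no new infections; cascade stops.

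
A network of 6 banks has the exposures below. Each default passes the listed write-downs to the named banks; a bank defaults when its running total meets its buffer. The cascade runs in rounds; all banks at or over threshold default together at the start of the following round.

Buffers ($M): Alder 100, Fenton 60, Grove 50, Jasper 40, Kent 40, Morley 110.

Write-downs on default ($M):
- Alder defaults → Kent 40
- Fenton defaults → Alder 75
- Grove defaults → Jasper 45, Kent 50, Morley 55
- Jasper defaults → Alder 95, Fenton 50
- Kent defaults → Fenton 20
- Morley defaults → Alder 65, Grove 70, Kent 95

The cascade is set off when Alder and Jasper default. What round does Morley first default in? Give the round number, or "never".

Round 1 — Alder, Jasper default (initial).
  Fenton: +50 → 50 < 60
  Kent: +40 → 40 ≥ 40
Round 2 — Kent defaults.
  Fenton: +20 → 70 ≥ 60
Round 3 — Fenton defaults.
No further defaults.

never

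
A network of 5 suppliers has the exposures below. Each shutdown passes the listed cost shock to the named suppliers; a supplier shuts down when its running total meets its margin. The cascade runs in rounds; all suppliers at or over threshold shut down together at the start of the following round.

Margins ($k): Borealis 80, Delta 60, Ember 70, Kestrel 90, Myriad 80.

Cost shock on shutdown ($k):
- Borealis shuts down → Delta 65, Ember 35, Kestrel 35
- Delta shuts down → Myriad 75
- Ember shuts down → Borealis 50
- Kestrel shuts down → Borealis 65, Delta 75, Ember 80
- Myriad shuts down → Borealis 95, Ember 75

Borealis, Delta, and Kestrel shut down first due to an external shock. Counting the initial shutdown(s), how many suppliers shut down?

Round 1 — Borealis, Delta, Kestrel shut down (initial).
  Ember: +35+80 → 115 ≥ 70
  Myriad: +75 → 75 < 80
Round 2 — Ember shuts down.
No further shutdowns.

4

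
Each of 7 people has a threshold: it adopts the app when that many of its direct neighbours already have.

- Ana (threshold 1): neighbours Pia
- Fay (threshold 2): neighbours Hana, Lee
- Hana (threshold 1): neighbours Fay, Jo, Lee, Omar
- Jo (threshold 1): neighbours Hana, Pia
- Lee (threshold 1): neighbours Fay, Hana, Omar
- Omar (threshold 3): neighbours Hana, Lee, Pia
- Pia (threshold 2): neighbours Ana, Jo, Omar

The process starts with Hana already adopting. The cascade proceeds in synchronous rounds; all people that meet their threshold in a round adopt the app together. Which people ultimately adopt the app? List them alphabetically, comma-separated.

Fay, Hana, Jo, Lee

Round 1 — Hana adopts the app (initial).
Round 2 — checking thresholds:
  Fay: 1 of 2 neighbours < 2, below threshold.
  Jo: 1 of 2 neighbours ≥ 1, adopts the app.
  Lee: 1 of 3 neighbours ≥ 1, adopts the app.
  Omar: 1 of 3 neighbours < 3, below threshold.
Round 3 — checking thresholds:
  Fay: 2 of 2 neighbours ≥ 2, adopts the app.
  Omar: 2 of 3 neighbours < 3, below threshold.
  Pia: 1 of 3 neighbours < 2, below threshold.
Round 4 — no new adoptions; cascade stops.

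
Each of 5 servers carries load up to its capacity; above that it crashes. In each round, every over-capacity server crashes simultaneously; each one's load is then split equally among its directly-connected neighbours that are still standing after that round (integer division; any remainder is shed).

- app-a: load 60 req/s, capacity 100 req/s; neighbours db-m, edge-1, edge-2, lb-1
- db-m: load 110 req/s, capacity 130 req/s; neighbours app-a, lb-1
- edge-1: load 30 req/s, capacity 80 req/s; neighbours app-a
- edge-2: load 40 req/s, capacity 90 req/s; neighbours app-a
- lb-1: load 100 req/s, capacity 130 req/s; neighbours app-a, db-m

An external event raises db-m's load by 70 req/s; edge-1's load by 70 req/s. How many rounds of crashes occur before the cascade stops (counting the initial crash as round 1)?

Round 1 — db-m at 180 > 130; edge-1 at 100 > 80. db-m, edge-1 crash.
  db-m sheds 180 req/s to app-a, lb-1: 90 each.
    app-a: 60+90 = 150 > 100
    lb-1: 100+90 = 190 > 130
  edge-1 sheds 100 req/s to app-a: 100 each.
    app-a: 150+100 = 250 > 100
Round 2 — app-a, lb-1 crash.
  app-a sheds 250 req/s to edge-2: 250 each.
    edge-2: 40+250 = 290 > 90
  lb-1 sheds 190 req/s: no online neighbours, lost.
Round 3 — edge-2 crashes.
  edge-2 sheds 290 req/s: no online neighbours, lost.
No further crashes.

3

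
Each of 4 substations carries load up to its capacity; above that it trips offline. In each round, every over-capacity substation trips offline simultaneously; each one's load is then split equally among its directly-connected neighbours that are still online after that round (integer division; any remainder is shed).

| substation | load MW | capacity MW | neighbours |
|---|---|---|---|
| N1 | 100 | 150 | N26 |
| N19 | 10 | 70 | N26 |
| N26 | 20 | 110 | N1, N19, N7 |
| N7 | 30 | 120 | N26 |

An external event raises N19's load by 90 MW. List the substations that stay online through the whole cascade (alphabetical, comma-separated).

N7

Round 1 — N19 at 100 > 70. N19 trips offline.
  N19 sheds 100 MW to N26: 100 each.
    N26: 20+100 = 120 > 110
Round 2 — N26 trips offline.
  N26 sheds 120 MW to N1, N7: 60 each.
    N1: 100+60 = 160 > 150
    N7: 30+60 = 90 ≤ 120
Round 3 — N1 trips offline.
  N1 sheds 160 MW: no online neighbours, lost.
No further trips.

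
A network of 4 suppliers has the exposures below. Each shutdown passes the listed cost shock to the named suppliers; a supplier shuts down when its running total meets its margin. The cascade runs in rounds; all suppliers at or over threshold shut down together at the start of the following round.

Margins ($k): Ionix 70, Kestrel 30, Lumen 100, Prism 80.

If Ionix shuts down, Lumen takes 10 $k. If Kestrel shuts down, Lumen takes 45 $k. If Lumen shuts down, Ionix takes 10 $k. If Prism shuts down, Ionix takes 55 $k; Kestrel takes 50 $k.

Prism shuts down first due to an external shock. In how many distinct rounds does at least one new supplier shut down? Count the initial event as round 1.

Round 1 — Prism shuts down (initial).
  Ionix: +55 → 55 < 70
  Kestrel: +50 → 50 ≥ 30
Round 2 — Kestrel shuts down.
  Lumen: +45 → 45 < 100
No further shutdowns.

2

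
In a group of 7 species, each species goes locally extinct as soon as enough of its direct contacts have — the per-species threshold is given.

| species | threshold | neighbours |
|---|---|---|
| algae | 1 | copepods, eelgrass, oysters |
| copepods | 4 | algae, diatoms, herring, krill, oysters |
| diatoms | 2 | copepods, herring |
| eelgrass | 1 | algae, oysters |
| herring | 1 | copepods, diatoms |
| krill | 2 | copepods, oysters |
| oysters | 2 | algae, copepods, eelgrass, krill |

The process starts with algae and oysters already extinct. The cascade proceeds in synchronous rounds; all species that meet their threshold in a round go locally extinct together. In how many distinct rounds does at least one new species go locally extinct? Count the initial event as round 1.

Round 1 — algae, oysters go locally extinct (initial).
Round 2 — checking thresholds:
  copepods: 2 of 5 neighbours < 4, not yet.
  eelgrass: 2 of 2 neighbours ≥ 1, goes locally extinct.
  krill: 1 of 2 neighbours < 2, not yet.
Round 3 — no new extinctions; cascade stops.

2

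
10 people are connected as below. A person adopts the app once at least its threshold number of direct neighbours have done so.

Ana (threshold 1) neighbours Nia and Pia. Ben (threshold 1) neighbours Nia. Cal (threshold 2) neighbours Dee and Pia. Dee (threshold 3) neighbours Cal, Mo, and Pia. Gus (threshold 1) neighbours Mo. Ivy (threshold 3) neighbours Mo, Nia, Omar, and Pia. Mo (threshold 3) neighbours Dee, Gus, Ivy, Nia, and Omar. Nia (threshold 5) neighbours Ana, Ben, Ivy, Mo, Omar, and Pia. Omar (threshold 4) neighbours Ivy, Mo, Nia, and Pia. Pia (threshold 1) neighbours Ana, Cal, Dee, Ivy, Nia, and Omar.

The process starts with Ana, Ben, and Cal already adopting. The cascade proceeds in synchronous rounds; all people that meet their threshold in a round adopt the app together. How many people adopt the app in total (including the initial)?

Round 1 — Ana, Ben, Cal adopt the app (initial).
Round 2 — checking thresholds:
  Dee: 1 of 3 neighbours < 3, below threshold.
  Nia: 2 of 6 neighbours < 5, below threshold.
  Pia: 2 of 6 neighbours ≥ 1, adopts the app.
Round 3 — no new adoptions; cascade stops.

4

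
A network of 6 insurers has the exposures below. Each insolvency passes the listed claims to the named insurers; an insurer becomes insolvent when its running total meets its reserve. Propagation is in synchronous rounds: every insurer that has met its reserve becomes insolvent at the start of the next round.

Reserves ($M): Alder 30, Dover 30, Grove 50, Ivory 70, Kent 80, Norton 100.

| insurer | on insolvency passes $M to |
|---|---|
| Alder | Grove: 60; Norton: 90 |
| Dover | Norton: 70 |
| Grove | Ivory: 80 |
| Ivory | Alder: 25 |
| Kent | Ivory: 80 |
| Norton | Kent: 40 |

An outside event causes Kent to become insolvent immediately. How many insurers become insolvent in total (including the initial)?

Round 1 — Kent becomes insolvent (initial).
  Ivory: +80 → 80 ≥ 70
Round 2 — Ivory becomes insolvent.
  Alder: +25 → 25 < 30
No further insolvencies.

2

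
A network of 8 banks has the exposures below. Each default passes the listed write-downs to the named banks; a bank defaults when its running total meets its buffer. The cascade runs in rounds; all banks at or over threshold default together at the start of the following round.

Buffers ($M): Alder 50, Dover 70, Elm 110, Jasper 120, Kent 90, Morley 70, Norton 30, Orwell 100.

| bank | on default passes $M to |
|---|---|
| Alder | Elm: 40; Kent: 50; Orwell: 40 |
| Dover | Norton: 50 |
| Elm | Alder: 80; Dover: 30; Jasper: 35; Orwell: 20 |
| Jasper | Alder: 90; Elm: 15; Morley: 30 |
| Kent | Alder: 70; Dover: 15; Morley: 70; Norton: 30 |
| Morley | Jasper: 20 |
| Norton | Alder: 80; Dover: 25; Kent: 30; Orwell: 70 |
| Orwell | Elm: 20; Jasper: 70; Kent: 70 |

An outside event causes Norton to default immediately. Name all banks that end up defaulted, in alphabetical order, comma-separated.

Round 1 — Norton defaults (initial).
  Alder: +80 → 80 ≥ 50
  Dover: +25 → 25 < 70
  Kent: +30 → 30 < 90
  Orwell: +70 → 70 < 100
Round 2 — Alder defaults.
  Elm: +40 → 40 < 110
  Kent: +50 → 80 < 90
  Orwell: +40 → 110 ≥ 100
Round 3 — Orwell defaults.
  Elm: +20 → 60 < 110
  Jasper: +70 → 70 < 120
  Kent: +70 → 150 ≥ 90
Round 4 — Kent defaults.
  Dover: +15 → 40 < 70
  Morley: +70 → 70 ≥ 70
Round 5 — Morley defaults.
  Jasper: +20 → 90 < 120
No further defaults.

Alder, Kent, Morley, Norton, Orwell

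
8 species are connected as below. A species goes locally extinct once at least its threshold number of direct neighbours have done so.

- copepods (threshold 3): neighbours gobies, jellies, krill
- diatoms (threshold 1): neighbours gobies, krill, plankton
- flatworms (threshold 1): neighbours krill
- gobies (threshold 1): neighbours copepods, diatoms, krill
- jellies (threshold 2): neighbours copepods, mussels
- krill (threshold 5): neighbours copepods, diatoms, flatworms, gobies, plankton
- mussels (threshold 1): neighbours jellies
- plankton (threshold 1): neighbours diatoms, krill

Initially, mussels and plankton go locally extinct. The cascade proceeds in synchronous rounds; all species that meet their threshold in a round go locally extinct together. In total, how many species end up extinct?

4

Round 1 — mussels, plankton go locally extinct (initial).
Round 2 — checking thresholds:
  diatoms: 1 of 3 neighbours ≥ 1, goes locally extinct.
  jellies: 1 of 2 neighbours < 2, below threshold.
  krill: 1 of 5 neighbours < 5, below threshold.
Round 3 — checking thresholds:
  gobies: 1 of 3 neighbours ≥ 1, goes locally extinct.
  jellies: 1 of 2 neighbours < 2, below threshold.
  krill: 2 of 5 neighbours < 5, below threshold.
Round 4 — no new extinctions; cascade stops.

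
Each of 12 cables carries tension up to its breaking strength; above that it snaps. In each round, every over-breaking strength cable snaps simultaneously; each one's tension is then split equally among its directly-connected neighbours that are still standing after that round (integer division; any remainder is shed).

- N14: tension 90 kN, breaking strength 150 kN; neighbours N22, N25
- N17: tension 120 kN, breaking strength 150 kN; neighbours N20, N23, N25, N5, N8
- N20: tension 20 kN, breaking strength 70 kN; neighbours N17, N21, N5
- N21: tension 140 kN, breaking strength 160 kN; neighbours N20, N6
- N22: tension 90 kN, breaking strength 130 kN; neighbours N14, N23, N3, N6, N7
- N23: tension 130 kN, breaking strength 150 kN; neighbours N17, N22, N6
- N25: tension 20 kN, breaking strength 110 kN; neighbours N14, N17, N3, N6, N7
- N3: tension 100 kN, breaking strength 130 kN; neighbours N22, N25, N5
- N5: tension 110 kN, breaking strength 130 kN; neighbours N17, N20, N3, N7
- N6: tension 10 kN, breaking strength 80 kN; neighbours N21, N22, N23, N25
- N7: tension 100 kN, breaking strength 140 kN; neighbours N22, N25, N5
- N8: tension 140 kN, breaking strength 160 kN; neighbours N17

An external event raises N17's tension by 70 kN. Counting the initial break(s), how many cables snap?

Round 1 — N17 at 190 > 150. N17 snaps.
  N17 sheds 190 kN to N20, N23, N25, N5, N8: 38 each.
    N20: 20+38 = 58 ≤ 70
    N23: 130+38 = 168 > 150
    N25: 20+38 = 58 ≤ 110
    N5: 110+38 = 148 > 130
    N8: 140+38 = 178 > 160
Round 2 — N23, N5, N8 snap.
  N23 sheds 168 kN to N22, N6: 84 each.
    N22: 90+84 = 174 > 130
    N6: 10+84 = 94 > 80
  N5 sheds 148 kN to N20, N3, N7: 49 each (1 lost).
    N20: 58+49 = 107 > 70
    N3: 100+49 = 149 > 130
    N7: 100+49 = 149 > 140
  N8 sheds 178 kN: no online neighbours, lost.
Round 3 — N20, N22, N3, N6, N7 snap.
  N20 sheds 107 kN to N21: 107 each.
    N21: 140+107 = 247 > 160
  N22 sheds 174 kN to N14: 174 each.
    N14: 90+174 = 264 > 150
  N3 sheds 149 kN to N25: 149 each.
    N25: 58+149 = 207 > 110
  N6 sheds 94 kN to N21, N25: 47 each.
    N21: 247+47 = 294 > 160
    N25: 207+47 = 254 > 110
  N7 sheds 149 kN to N25: 149 each.
    N25: 254+149 = 403 > 110
Round 4 — N14, N21, N25 snap.
  N14 sheds 264 kN: no online neighbours, lost.
  N21 sheds 294 kN: no online neighbours, lost.
  N25 sheds 403 kN: no online neighbours, lost.
No further breaks.

12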